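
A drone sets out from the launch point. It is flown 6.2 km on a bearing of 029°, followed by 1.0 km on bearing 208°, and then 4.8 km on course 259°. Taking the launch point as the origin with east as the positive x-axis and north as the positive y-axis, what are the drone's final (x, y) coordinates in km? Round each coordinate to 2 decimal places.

(-2.18, 3.62)

Leg 1 (029°, 6.2 km): east 6.2 sin 29° = 3.01, north 6.2 cos 29° = 5.42
Leg 2 (208°, 1.0 km): east 1.0 sin 208° = -0.47, north 1.0 cos 208° = -0.88
Leg 3 (259°, 4.8 km): east 4.8 sin 259° = -4.71, north 4.8 cos 259° = -0.92
Summing: -2.18 km east, 3.62 km north → (-2.18, 3.62).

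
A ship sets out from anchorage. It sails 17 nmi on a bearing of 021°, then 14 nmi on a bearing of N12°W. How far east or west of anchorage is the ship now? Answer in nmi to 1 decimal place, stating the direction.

3.2 nmi east

Leg 1 (021°, 17 nmi): east 17 sin 21° = 6.09, north 17 cos 21° = 15.87
Leg 2 (N12°W, 14 nmi): east 14 sin 348° = -2.91, north 14 cos 348° = 13.69
Net east component: 3.18 nmi.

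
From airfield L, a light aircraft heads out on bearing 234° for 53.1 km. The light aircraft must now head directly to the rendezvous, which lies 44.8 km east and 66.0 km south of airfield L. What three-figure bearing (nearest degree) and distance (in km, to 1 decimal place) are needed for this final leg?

112°, 94.4 km

Leg 1 (234°, 53.1 km): east 53.1 sin 234° = -42.96, north 53.1 cos 234° = -31.21
Current position: (-42.96, -31.21). Target: (44.8, -66.0). Remaining: Δeast = 87.76, Δnorth = -34.79.
Bearing = atan2(87.76, -34.79) mod 360° = 111.62°; distance = √((87.76)² + (-34.79)²) = 94.403 km.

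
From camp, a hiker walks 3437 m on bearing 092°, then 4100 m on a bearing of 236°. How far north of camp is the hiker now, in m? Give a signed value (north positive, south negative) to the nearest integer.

-2413 m

Leg 1 (092°, 3437 m): east 3437 sin 92° = 3434.91, north 3437 cos 92° = -119.95
Leg 2 (236°, 4100 m): east 4100 sin 236° = -3399.05, north 4100 cos 236° = -2292.69
Net north component: -2412.64 m.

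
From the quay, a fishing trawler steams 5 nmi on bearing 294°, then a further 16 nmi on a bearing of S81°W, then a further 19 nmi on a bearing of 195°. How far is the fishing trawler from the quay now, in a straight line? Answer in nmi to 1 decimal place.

Leg 1 (294°, 5 nmi): east 5 sin 294° = -4.57, north 5 cos 294° = 2.03
Leg 2 (S81°W, 16 nmi): east 16 sin 261° = -15.80, north 16 cos 261° = -2.50
Leg 3 (195°, 19 nmi): east 19 sin 195° = -4.92, north 19 cos 195° = -18.35
Net: -25.29 east, -18.82 north. Distance = √((-25.29)² + (-18.82)²) = 31.524 nmi.

31.5 nmi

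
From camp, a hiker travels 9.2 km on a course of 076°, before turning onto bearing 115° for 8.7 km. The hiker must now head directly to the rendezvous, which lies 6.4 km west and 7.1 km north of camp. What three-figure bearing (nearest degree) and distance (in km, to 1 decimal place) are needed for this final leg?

290°, 24.7 km

Leg 1 (076°, 9.2 km): east 9.2 sin 76° = 8.93, north 9.2 cos 76° = 2.23
Leg 2 (115°, 8.7 km): east 8.7 sin 115° = 7.88, north 8.7 cos 115° = -3.68
Current position: (16.81, -1.45). Target: (-6.4, 7.1). Remaining: Δeast = -23.21, Δnorth = 8.55.
Bearing = atan2(-23.21, 8.55) mod 360° = 290.22°; distance = √((-23.21)² + (8.55)²) = 24.737 km.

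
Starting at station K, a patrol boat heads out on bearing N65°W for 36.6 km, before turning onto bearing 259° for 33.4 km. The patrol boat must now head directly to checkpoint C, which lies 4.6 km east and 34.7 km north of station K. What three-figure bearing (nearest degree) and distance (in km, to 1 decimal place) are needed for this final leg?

070°, 75.1 km

Leg 1 (N65°W, 36.6 km): east 36.6 sin 295° = -33.17, north 36.6 cos 295° = 15.47
Leg 2 (259°, 33.4 km): east 33.4 sin 259° = -32.79, north 33.4 cos 259° = -6.37
Current position: (-65.96, 9.09). Target: (4.6, 34.7). Remaining: Δeast = 70.56, Δnorth = 25.61.
Bearing = atan2(70.56, 25.61) mod 360° = 70.05°; distance = √((70.56)² + (25.61)²) = 75.060 km.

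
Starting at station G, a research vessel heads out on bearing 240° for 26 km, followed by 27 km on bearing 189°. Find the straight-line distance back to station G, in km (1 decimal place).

47.8 km

Leg 1 (240°, 26 km): east 26 sin 240° = -22.52, north 26 cos 240° = -13.00
Leg 2 (189°, 27 km): east 27 sin 189° = -4.22, north 27 cos 189° = -26.67
Net: -26.74 east, -39.67 north. Distance = √((-26.74)² + (-39.67)²) = 47.839 km.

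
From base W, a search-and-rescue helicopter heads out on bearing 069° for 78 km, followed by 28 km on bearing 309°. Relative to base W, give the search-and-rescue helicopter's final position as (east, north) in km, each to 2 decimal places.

(51.06, 45.57)

Leg 1 (069°, 78 km): east 78 sin 69° = 72.82, north 78 cos 69° = 27.95
Leg 2 (309°, 28 km): east 28 sin 309° = -21.76, north 28 cos 309° = 17.62
Summing: 51.06 km east, 45.57 km north → (51.06, 45.57).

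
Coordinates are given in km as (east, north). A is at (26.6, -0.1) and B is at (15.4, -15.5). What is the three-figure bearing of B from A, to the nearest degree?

Δeast = 15.4 − 26.6 = -11.20; Δnorth = -15.5 − -0.1 = -15.40.
Bearing = atan2(Δeast, Δnorth) mod 360° = 216.03° ≈ 216°.

216°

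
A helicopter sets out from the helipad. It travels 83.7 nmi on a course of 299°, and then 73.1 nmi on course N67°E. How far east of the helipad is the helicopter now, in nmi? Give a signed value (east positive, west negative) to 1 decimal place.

-5.9 nmi

Leg 1 (299°, 83.7 nmi): east 83.7 sin 299° = -73.21, north 83.7 cos 299° = 40.58
Leg 2 (N67°E, 73.1 nmi): east 73.1 sin 67° = 67.29, north 73.1 cos 67° = 28.56
Net east component: -5.92 nmi.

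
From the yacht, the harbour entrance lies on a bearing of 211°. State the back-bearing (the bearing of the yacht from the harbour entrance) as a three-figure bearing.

Back-bearing = 211° − 180° = 031°.

031°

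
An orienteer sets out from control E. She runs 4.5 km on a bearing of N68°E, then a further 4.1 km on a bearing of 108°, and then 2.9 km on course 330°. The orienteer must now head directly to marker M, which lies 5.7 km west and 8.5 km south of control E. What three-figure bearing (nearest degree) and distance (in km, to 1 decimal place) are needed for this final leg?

227°, 16.8 km

Leg 1 (N68°E, 4.5 km): east 4.5 sin 68° = 4.17, north 4.5 cos 68° = 1.69
Leg 2 (108°, 4.1 km): east 4.1 sin 108° = 3.90, north 4.1 cos 108° = -1.27
Leg 3 (330°, 2.9 km): east 2.9 sin 330° = -1.45, north 2.9 cos 330° = 2.51
Current position: (6.62, 2.93). Target: (-5.7, -8.5). Remaining: Δeast = -12.32, Δnorth = -11.43.
Bearing = atan2(-12.32, -11.43) mod 360° = 227.15°; distance = √((-12.32)² + (-11.43)²) = 16.807 km.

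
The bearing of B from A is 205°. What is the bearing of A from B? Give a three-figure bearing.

Back-bearing = 205° − 180° = 025°.

025°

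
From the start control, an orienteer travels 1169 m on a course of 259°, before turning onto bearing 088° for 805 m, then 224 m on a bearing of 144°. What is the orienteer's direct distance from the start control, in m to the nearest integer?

Leg 1 (259°, 1169 m): east 1169 sin 259° = -1147.52, north 1169 cos 259° = -223.06
Leg 2 (088°, 805 m): east 805 sin 88° = 804.51, north 805 cos 88° = 28.09
Leg 3 (144°, 224 m): east 224 sin 144° = 131.66, north 224 cos 144° = -181.22
Net: -211.35 east, -376.18 north. Distance = √((-211.35)² + (-376.18)²) = 431.487 m.

431 m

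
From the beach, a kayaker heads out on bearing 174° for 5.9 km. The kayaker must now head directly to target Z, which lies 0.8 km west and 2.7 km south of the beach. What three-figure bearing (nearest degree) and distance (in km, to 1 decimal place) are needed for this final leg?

Leg 1 (174°, 5.9 km): east 5.9 sin 174° = 0.62, north 5.9 cos 174° = -5.87
Current position: (0.62, -5.87). Target: (-0.8, -2.7). Remaining: Δeast = -1.42, Δnorth = 3.17.
Bearing = atan2(-1.42, 3.17) mod 360° = 335.90°; distance = √((-1.42)² + (3.17)²) = 3.470 km.

336°, 3.5 km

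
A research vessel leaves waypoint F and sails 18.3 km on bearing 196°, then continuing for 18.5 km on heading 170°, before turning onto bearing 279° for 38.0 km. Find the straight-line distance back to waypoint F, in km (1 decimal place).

49.4 km

Leg 1 (196°, 18.3 km): east 18.3 sin 196° = -5.04, north 18.3 cos 196° = -17.59
Leg 2 (170°, 18.5 km): east 18.5 sin 170° = 3.21, north 18.5 cos 170° = -18.22
Leg 3 (279°, 38.0 km): east 38.0 sin 279° = -37.53, north 38.0 cos 279° = 5.94
Net: -39.36 east, -29.87 north. Distance = √((-39.36)² + (-29.87)²) = 49.411 km.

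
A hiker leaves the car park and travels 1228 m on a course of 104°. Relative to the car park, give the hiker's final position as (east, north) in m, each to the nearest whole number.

Leg 1 (104°, 1228 m): east 1228 sin 104° = 1191.52, north 1228 cos 104° = -297.08
Summing: 1191.52 m east, -297.08 m north → (1192, -297).

(1192, -297)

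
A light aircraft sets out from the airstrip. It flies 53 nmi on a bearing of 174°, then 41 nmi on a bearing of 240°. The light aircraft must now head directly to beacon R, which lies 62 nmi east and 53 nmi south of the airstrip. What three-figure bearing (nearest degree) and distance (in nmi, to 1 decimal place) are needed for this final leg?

078°, 94.2 nmi

Leg 1 (174°, 53 nmi): east 53 sin 174° = 5.54, north 53 cos 174° = -52.71
Leg 2 (240°, 41 nmi): east 41 sin 240° = -35.51, north 41 cos 240° = -20.50
Current position: (-29.97, -73.21). Target: (62, -53). Remaining: Δeast = 91.97, Δnorth = 20.21.
Bearing = atan2(91.97, 20.21) mod 360° = 77.61°; distance = √((91.97)² + (20.21)²) = 94.161 nmi.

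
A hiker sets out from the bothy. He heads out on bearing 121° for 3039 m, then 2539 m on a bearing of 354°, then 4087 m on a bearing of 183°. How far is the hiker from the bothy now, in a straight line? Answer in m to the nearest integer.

3777 m

Leg 1 (121°, 3039 m): east 3039 sin 121° = 2604.93, north 3039 cos 121° = -1565.20
Leg 2 (354°, 2539 m): east 2539 sin 354° = -265.40, north 2539 cos 354° = 2525.09
Leg 3 (183°, 4087 m): east 4087 sin 183° = -213.90, north 4087 cos 183° = -4081.40
Net: 2125.64 east, -3121.51 north. Distance = √((2125.64)² + (-3121.51)²) = 3776.526 m.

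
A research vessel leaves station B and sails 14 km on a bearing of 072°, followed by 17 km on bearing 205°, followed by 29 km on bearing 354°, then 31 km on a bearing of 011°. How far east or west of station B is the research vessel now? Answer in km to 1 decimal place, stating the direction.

Leg 1 (072°, 14 km): east 14 sin 72° = 13.31, north 14 cos 72° = 4.33
Leg 2 (205°, 17 km): east 17 sin 205° = -7.18, north 17 cos 205° = -15.41
Leg 3 (354°, 29 km): east 29 sin 354° = -3.03, north 29 cos 354° = 28.84
Leg 4 (011°, 31 km): east 31 sin 11° = 5.92, north 31 cos 11° = 30.43
Net east component: 9.01 km.

9.0 km east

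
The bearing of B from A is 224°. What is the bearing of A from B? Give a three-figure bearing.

Back-bearing = 224° − 180° = 044°.

044°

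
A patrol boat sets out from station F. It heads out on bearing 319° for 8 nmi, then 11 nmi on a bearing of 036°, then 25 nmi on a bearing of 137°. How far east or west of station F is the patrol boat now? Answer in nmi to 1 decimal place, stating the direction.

18.3 nmi east

Leg 1 (319°, 8 nmi): east 8 sin 319° = -5.25, north 8 cos 319° = 6.04
Leg 2 (036°, 11 nmi): east 11 sin 36° = 6.47, north 11 cos 36° = 8.90
Leg 3 (137°, 25 nmi): east 25 sin 137° = 17.05, north 25 cos 137° = -18.28
Net east component: 18.27 nmi.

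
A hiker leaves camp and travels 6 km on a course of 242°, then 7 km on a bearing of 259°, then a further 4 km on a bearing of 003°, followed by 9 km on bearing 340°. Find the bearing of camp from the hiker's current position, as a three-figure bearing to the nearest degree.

Leg 1 (242°, 6 km): east 6 sin 242° = -5.30, north 6 cos 242° = -2.82
Leg 2 (259°, 7 km): east 7 sin 259° = -6.87, north 7 cos 259° = -1.34
Leg 3 (003°, 4 km): east 4 sin 3° = 0.21, north 4 cos 3° = 3.99
Leg 4 (340°, 9 km): east 9 sin 340° = -3.08, north 9 cos 340° = 8.46
Net displacement: -15.04 east, 8.30 north. Direction back to start is (15.04, -8.30): bearing = atan2(15.04, -8.30) mod 360° = 118.89° ≈ 119°.

119°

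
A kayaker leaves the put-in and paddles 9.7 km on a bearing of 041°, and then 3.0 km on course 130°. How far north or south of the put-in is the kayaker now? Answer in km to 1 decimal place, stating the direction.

5.4 km north

Leg 1 (041°, 9.7 km): east 9.7 sin 41° = 6.36, north 9.7 cos 41° = 7.32
Leg 2 (130°, 3.0 km): east 3.0 sin 130° = 2.30, north 3.0 cos 130° = -1.93
Net north component: 5.39 km.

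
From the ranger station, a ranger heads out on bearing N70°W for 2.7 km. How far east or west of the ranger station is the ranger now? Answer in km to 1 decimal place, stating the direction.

Leg 1 (N70°W, 2.7 km): east 2.7 sin 290° = -2.54, north 2.7 cos 290° = 0.92
Net east component: -2.54 km.

2.5 km west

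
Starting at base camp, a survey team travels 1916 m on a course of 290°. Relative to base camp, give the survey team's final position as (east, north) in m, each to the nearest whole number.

Leg 1 (290°, 1916 m): east 1916 sin 290° = -1800.45, north 1916 cos 290° = 655.31
Summing: -1800.45 m east, 655.31 m north → (-1800, 655).

(-1800, 655)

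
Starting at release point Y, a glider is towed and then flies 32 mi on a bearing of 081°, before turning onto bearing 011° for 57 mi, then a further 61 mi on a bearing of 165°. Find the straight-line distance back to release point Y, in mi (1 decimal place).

58.3 mi

Leg 1 (081°, 32 mi): east 32 sin 81° = 31.61, north 32 cos 81° = 5.01
Leg 2 (011°, 57 mi): east 57 sin 11° = 10.88, north 57 cos 11° = 55.95
Leg 3 (165°, 61 mi): east 61 sin 165° = 15.79, north 61 cos 165° = -58.92
Net: 58.27 east, 2.04 north. Distance = √((58.27)² + (2.04)²) = 58.306 mi.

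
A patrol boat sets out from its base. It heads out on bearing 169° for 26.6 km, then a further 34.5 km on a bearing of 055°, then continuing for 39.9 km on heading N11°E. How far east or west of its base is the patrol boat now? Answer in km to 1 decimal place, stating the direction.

40.9 km east

Leg 1 (169°, 26.6 km): east 26.6 sin 169° = 5.08, north 26.6 cos 169° = -26.11
Leg 2 (055°, 34.5 km): east 34.5 sin 55° = 28.26, north 34.5 cos 55° = 19.79
Leg 3 (N11°E, 39.9 km): east 39.9 sin 11° = 7.61, north 39.9 cos 11° = 39.17
Net east component: 40.95 km.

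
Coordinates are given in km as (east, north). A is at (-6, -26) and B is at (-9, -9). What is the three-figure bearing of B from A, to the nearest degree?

Δeast = -9 − -6 = -3.00; Δnorth = -9 − -26 = 17.00.
Bearing = atan2(Δeast, Δnorth) mod 360° = 349.99° ≈ 350°.

350°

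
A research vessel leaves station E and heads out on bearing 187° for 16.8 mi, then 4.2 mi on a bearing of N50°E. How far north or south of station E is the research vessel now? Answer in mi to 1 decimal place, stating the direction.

14.0 mi south

Leg 1 (187°, 16.8 mi): east 16.8 sin 187° = -2.05, north 16.8 cos 187° = -16.67
Leg 2 (N50°E, 4.2 mi): east 4.2 sin 50° = 3.22, north 4.2 cos 50° = 2.70
Net north component: -13.98 mi.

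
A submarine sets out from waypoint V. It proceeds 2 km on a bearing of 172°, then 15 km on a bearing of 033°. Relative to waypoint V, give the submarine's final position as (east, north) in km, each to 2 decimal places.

(8.45, 10.60)

Leg 1 (172°, 2 km): east 2 sin 172° = 0.28, north 2 cos 172° = -1.98
Leg 2 (033°, 15 km): east 15 sin 33° = 8.17, north 15 cos 33° = 12.58
Summing: 8.45 km east, 10.60 km north → (8.45, 10.60).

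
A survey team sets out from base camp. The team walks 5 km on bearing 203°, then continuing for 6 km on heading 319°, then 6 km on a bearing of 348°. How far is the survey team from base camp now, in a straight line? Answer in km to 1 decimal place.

Leg 1 (203°, 5 km): east 5 sin 203° = -1.95, north 5 cos 203° = -4.60
Leg 2 (319°, 6 km): east 6 sin 319° = -3.94, north 6 cos 319° = 4.53
Leg 3 (348°, 6 km): east 6 sin 348° = -1.25, north 6 cos 348° = 5.87
Net: -7.14 east, 5.79 north. Distance = √((-7.14)² + (5.79)²) = 9.194 km.

9.2 km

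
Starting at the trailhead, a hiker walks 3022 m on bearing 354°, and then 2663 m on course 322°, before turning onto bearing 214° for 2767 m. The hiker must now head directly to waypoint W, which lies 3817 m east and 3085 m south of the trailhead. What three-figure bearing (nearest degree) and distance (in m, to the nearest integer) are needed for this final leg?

Leg 1 (354°, 3022 m): east 3022 sin 354° = -315.89, north 3022 cos 354° = 3005.45
Leg 2 (322°, 2663 m): east 2663 sin 322° = -1639.51, north 2663 cos 322° = 2098.47
Leg 3 (214°, 2767 m): east 2767 sin 214° = -1547.29, north 2767 cos 214° = -2293.95
Current position: (-3502.68, 2809.97). Target: (3817, -3085). Remaining: Δeast = 7319.68, Δnorth = -5894.97.
Bearing = atan2(7319.68, -5894.97) mod 360° = 128.85°; distance = √((7319.68)² + (-5894.97)²) = 9398.317 m.

129°, 9398 m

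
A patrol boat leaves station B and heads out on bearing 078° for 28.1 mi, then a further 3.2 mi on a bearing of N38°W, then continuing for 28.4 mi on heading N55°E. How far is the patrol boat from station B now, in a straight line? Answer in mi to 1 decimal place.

Leg 1 (078°, 28.1 mi): east 28.1 sin 78° = 27.49, north 28.1 cos 78° = 5.84
Leg 2 (N38°W, 3.2 mi): east 3.2 sin 322° = -1.97, north 3.2 cos 322° = 2.52
Leg 3 (N55°E, 28.4 mi): east 28.4 sin 55° = 23.26, north 28.4 cos 55° = 16.29
Net: 48.78 east, 24.65 north. Distance = √((48.78)² + (24.65)²) = 54.656 mi.

54.7 mi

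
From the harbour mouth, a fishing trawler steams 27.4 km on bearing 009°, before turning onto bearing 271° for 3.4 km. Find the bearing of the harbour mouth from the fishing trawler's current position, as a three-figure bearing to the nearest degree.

Leg 1 (009°, 27.4 km): east 27.4 sin 9° = 4.29, north 27.4 cos 9° = 27.06
Leg 2 (271°, 3.4 km): east 3.4 sin 271° = -3.40, north 3.4 cos 271° = 0.06
Net displacement: 0.89 east, 27.12 north. Direction back to start is (-0.89, -27.12): bearing = atan2(-0.89, -27.12) mod 360° = 181.87° ≈ 182°.

182°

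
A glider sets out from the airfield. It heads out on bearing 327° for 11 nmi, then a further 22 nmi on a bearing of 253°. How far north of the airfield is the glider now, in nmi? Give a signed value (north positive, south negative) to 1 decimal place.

2.8 nmi

Leg 1 (327°, 11 nmi): east 11 sin 327° = -5.99, north 11 cos 327° = 9.23
Leg 2 (253°, 22 nmi): east 22 sin 253° = -21.04, north 22 cos 253° = -6.43
Net north component: 2.79 nmi.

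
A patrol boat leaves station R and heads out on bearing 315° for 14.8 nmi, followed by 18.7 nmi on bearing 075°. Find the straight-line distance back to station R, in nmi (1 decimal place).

17.1 nmi

Leg 1 (315°, 14.8 nmi): east 14.8 sin 315° = -10.47, north 14.8 cos 315° = 10.47
Leg 2 (075°, 18.7 nmi): east 18.7 sin 75° = 18.06, north 18.7 cos 75° = 4.84
Net: 7.60 east, 15.31 north. Distance = √((7.60)² + (15.31)²) = 17.087 nmi.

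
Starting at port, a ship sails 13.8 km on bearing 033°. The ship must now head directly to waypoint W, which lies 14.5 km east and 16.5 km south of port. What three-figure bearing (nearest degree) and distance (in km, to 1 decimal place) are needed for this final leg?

Leg 1 (033°, 13.8 km): east 13.8 sin 33° = 7.52, north 13.8 cos 33° = 11.57
Current position: (7.52, 11.57). Target: (14.5, -16.5). Remaining: Δeast = 6.98, Δnorth = -28.07.
Bearing = atan2(6.98, -28.07) mod 360° = 166.03°; distance = √((6.98)² + (-28.07)²) = 28.929 km.

166°, 28.9 km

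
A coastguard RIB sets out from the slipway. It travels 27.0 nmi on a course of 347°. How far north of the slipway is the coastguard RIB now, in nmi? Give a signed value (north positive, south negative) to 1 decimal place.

26.3 nmi

Leg 1 (347°, 27.0 nmi): east 27.0 sin 347° = -6.07, north 27.0 cos 347° = 26.31
Net north component: 26.31 nmi.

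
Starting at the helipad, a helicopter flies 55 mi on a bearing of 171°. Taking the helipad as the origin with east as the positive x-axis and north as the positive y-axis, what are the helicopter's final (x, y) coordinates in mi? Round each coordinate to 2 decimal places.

(8.60, -54.32)

Leg 1 (171°, 55 mi): east 55 sin 171° = 8.60, north 55 cos 171° = -54.32
Summing: 8.60 mi east, -54.32 mi north → (8.60, -54.32).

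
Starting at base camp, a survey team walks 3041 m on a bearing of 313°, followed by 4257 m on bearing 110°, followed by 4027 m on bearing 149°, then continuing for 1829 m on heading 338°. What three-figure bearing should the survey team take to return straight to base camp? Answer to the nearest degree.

Leg 1 (313°, 3041 m): east 3041 sin 313° = -2224.05, north 3041 cos 313° = 2073.96
Leg 2 (110°, 4257 m): east 4257 sin 110° = 4000.27, north 4257 cos 110° = -1455.98
Leg 3 (149°, 4027 m): east 4027 sin 149° = 2074.06, north 4027 cos 149° = -3451.81
Leg 4 (338°, 1829 m): east 1829 sin 338° = -685.16, north 1829 cos 338° = 1695.82
Net displacement: 3165.13 east, -1138.02 north. Direction back to start is (-3165.13, 1138.02): bearing = atan2(-3165.13, 1138.02) mod 360° = 289.78° ≈ 290°.

290°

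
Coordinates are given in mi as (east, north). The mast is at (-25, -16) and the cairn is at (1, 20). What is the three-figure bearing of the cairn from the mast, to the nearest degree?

036°

Δeast = 1 − -25 = 26.00; Δnorth = 20 − -16 = 36.00.
Bearing = atan2(Δeast, Δnorth) mod 360° = 35.84° ≈ 036°.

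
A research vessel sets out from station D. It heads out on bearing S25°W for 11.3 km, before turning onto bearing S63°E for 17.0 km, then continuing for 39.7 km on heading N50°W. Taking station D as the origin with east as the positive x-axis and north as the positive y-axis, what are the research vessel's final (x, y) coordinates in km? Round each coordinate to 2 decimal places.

Leg 1 (S25°W, 11.3 km): east 11.3 sin 205° = -4.78, north 11.3 cos 205° = -10.24
Leg 2 (S63°E, 17.0 km): east 17.0 sin 117° = 15.15, north 17.0 cos 117° = -7.72
Leg 3 (N50°W, 39.7 km): east 39.7 sin 310° = -30.41, north 39.7 cos 310° = 25.52
Summing: -20.04 km east, 7.56 km north → (-20.04, 7.56).

(-20.04, 7.56)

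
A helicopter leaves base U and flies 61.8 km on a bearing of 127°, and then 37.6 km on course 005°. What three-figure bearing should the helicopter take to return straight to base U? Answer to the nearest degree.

Leg 1 (127°, 61.8 km): east 61.8 sin 127° = 49.36, north 61.8 cos 127° = -37.19
Leg 2 (005°, 37.6 km): east 37.6 sin 5° = 3.28, north 37.6 cos 5° = 37.46
Net displacement: 52.63 east, 0.26 north. Direction back to start is (-52.63, -0.26): bearing = atan2(-52.63, -0.26) mod 360° = 269.71° ≈ 270°.

270°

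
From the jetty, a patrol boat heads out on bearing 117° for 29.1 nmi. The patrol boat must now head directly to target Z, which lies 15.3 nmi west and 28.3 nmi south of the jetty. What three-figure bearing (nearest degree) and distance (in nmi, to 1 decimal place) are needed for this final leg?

250°, 43.9 nmi

Leg 1 (117°, 29.1 nmi): east 29.1 sin 117° = 25.93, north 29.1 cos 117° = -13.21
Current position: (25.93, -13.21). Target: (-15.3, -28.3). Remaining: Δeast = -41.23, Δnorth = -15.09.
Bearing = atan2(-41.23, -15.09) mod 360° = 249.90°; distance = √((-41.23)² + (-15.09)²) = 43.903 nmi.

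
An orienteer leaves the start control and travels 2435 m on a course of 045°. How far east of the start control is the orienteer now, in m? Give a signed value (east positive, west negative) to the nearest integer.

Leg 1 (045°, 2435 m): east 2435 sin 45° = 1721.81, north 2435 cos 45° = 1721.81
Net east component: 1721.81 m.

1722 m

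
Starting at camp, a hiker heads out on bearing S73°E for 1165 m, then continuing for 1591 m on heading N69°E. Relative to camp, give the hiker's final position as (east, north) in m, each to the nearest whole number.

Leg 1 (S73°E, 1165 m): east 1165 sin 107° = 1114.10, north 1165 cos 107° = -340.61
Leg 2 (N69°E, 1591 m): east 1591 sin 69° = 1485.33, north 1591 cos 69° = 570.16
Summing: 2599.42 m east, 229.55 m north → (2599, 230).

(2599, 230)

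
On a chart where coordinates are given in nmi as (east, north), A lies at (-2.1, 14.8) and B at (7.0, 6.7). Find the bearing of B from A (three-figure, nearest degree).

Δeast = 7.0 − -2.1 = 9.10; Δnorth = 6.7 − 14.8 = -8.10.
Bearing = atan2(Δeast, Δnorth) mod 360° = 131.67° ≈ 132°.

132°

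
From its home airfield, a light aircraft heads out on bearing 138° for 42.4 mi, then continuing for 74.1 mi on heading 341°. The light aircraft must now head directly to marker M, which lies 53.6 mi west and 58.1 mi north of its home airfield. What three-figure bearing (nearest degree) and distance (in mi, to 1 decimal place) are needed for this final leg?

Leg 1 (138°, 42.4 mi): east 42.4 sin 138° = 28.37, north 42.4 cos 138° = -31.51
Leg 2 (341°, 74.1 mi): east 74.1 sin 341° = -24.12, north 74.1 cos 341° = 70.06
Current position: (4.25, 38.55). Target: (-53.6, 58.1). Remaining: Δeast = -57.85, Δnorth = 19.55.
Bearing = atan2(-57.85, 19.55) mod 360° = 288.67°; distance = √((-57.85)² + (19.55)²) = 61.060 mi.

289°, 61.1 mi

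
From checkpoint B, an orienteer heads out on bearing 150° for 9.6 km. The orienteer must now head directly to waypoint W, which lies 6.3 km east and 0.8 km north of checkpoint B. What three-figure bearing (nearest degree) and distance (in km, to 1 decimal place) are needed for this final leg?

Leg 1 (150°, 9.6 km): east 9.6 sin 150° = 4.80, north 9.6 cos 150° = -8.31
Current position: (4.80, -8.31). Target: (6.3, 0.8). Remaining: Δeast = 1.50, Δnorth = 9.11.
Bearing = atan2(1.50, 9.11) mod 360° = 9.35°; distance = √((1.50)² + (9.11)²) = 9.236 km.

009°, 9.2 km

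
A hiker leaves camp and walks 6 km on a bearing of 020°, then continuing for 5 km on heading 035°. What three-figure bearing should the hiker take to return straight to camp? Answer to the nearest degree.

Leg 1 (020°, 6 km): east 6 sin 20° = 2.05, north 6 cos 20° = 5.64
Leg 2 (035°, 5 km): east 5 sin 35° = 2.87, north 5 cos 35° = 4.10
Net displacement: 4.92 east, 9.73 north. Direction back to start is (-4.92, -9.73): bearing = atan2(-4.92, -9.73) mod 360° = 206.81° ≈ 207°.

207°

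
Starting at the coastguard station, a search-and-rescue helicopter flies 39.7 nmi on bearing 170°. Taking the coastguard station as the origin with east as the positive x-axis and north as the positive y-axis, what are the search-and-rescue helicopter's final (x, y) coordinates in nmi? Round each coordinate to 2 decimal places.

Leg 1 (170°, 39.7 nmi): east 39.7 sin 170° = 6.89, north 39.7 cos 170° = -39.10
Summing: 6.89 nmi east, -39.10 nmi north → (6.89, -39.10).

(6.89, -39.10)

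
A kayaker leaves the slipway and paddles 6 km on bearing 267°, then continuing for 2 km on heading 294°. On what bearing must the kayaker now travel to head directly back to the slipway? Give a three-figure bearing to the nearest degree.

Leg 1 (267°, 6 km): east 6 sin 267° = -5.99, north 6 cos 267° = -0.31
Leg 2 (294°, 2 km): east 2 sin 294° = -1.83, north 2 cos 294° = 0.81
Net displacement: -7.82 east, 0.50 north. Direction back to start is (7.82, -0.50): bearing = atan2(7.82, -0.50) mod 360° = 93.66° ≈ 094°.

094°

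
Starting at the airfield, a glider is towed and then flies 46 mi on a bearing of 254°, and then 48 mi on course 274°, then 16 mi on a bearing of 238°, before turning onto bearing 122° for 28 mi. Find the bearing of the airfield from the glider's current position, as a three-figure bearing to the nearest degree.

Leg 1 (254°, 46 mi): east 46 sin 254° = -44.22, north 46 cos 254° = -12.68
Leg 2 (274°, 48 mi): east 48 sin 274° = -47.88, north 48 cos 274° = 3.35
Leg 3 (238°, 16 mi): east 16 sin 238° = -13.57, north 16 cos 238° = -8.48
Leg 4 (122°, 28 mi): east 28 sin 122° = 23.75, north 28 cos 122° = -14.84
Net displacement: -81.92 east, -32.65 north. Direction back to start is (81.92, 32.65): bearing = atan2(81.92, 32.65) mod 360° = 68.27° ≈ 068°.

068°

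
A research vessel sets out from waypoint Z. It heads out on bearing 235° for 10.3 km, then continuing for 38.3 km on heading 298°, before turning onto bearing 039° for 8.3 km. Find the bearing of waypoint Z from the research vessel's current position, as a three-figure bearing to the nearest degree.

Leg 1 (235°, 10.3 km): east 10.3 sin 235° = -8.44, north 10.3 cos 235° = -5.91
Leg 2 (298°, 38.3 km): east 38.3 sin 298° = -33.82, north 38.3 cos 298° = 17.98
Leg 3 (039°, 8.3 km): east 8.3 sin 39° = 5.22, north 8.3 cos 39° = 6.45
Net displacement: -37.03 east, 18.52 north. Direction back to start is (37.03, -18.52): bearing = atan2(37.03, -18.52) mod 360° = 116.57° ≈ 117°.

117°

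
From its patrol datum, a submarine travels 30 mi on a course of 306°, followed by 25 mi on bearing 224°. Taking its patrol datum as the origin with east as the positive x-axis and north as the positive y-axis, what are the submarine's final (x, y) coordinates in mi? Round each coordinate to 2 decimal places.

(-41.64, -0.35)

Leg 1 (306°, 30 mi): east 30 sin 306° = -24.27, north 30 cos 306° = 17.63
Leg 2 (224°, 25 mi): east 25 sin 224° = -17.37, north 25 cos 224° = -17.98
Summing: -41.64 mi east, -0.35 mi north → (-41.64, -0.35).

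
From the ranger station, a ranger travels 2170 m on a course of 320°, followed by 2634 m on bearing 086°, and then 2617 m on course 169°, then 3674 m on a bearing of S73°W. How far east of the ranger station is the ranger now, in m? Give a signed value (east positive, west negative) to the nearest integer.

-1781 m

Leg 1 (320°, 2170 m): east 2170 sin 320° = -1394.85, north 2170 cos 320° = 1662.32
Leg 2 (086°, 2634 m): east 2634 sin 86° = 2627.58, north 2634 cos 86° = 183.74
Leg 3 (169°, 2617 m): east 2617 sin 169° = 499.35, north 2617 cos 169° = -2568.92
Leg 4 (S73°W, 3674 m): east 3674 sin 253° = -3513.46, north 3674 cos 253° = -1074.17
Net east component: -1781.38 m.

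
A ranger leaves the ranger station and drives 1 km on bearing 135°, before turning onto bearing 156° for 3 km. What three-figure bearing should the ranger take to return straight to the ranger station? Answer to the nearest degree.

331°

Leg 1 (135°, 1 km): east 1 sin 135° = 0.71, north 1 cos 135° = -0.71
Leg 2 (156°, 3 km): east 3 sin 156° = 1.22, north 3 cos 156° = -2.74
Net displacement: 1.93 east, -3.45 north. Direction back to start is (-1.93, 3.45): bearing = atan2(-1.93, 3.45) mod 360° = 330.79° ≈ 331°.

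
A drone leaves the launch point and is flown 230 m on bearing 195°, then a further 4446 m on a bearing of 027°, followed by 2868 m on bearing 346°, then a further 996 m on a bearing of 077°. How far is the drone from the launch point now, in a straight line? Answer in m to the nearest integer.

Leg 1 (195°, 230 m): east 230 sin 195° = -59.53, north 230 cos 195° = -222.16
Leg 2 (027°, 4446 m): east 4446 sin 27° = 2018.44, north 4446 cos 27° = 3961.42
Leg 3 (346°, 2868 m): east 2868 sin 346° = -693.83, north 2868 cos 346° = 2782.81
Leg 4 (077°, 996 m): east 996 sin 77° = 970.47, north 996 cos 77° = 224.05
Net: 2235.55 east, 6746.11 north. Distance = √((2235.55)² + (6746.11)²) = 7106.878 m.

7107 m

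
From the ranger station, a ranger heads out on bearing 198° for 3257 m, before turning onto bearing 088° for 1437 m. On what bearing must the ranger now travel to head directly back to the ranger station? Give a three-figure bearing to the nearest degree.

Leg 1 (198°, 3257 m): east 3257 sin 198° = -1006.47, north 3257 cos 198° = -3097.59
Leg 2 (088°, 1437 m): east 1437 sin 88° = 1436.12, north 1437 cos 88° = 50.15
Net displacement: 429.66 east, -3047.44 north. Direction back to start is (-429.66, 3047.44): bearing = atan2(-429.66, 3047.44) mod 360° = 351.97° ≈ 352°.

352°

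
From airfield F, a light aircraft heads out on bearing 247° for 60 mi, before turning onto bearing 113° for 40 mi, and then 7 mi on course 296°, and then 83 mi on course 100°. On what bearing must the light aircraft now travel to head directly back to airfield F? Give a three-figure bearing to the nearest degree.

311°

Leg 1 (247°, 60 mi): east 60 sin 247° = -55.23, north 60 cos 247° = -23.44
Leg 2 (113°, 40 mi): east 40 sin 113° = 36.82, north 40 cos 113° = -15.63
Leg 3 (296°, 7 mi): east 7 sin 296° = -6.29, north 7 cos 296° = 3.07
Leg 4 (100°, 83 mi): east 83 sin 100° = 81.74, north 83 cos 100° = -14.41
Net displacement: 57.04 east, -50.42 north. Direction back to start is (-57.04, 50.42): bearing = atan2(-57.04, 50.42) mod 360° = 311.47° ≈ 311°.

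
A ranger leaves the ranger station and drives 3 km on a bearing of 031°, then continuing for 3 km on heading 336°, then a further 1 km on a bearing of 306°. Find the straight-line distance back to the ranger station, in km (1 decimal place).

Leg 1 (031°, 3 km): east 3 sin 31° = 1.55, north 3 cos 31° = 2.57
Leg 2 (336°, 3 km): east 3 sin 336° = -1.22, north 3 cos 336° = 2.74
Leg 3 (306°, 1 km): east 1 sin 306° = -0.81, north 1 cos 306° = 0.59
Net: -0.48 east, 5.90 north. Distance = √((-0.48)² + (5.90)²) = 5.920 km.

5.9 km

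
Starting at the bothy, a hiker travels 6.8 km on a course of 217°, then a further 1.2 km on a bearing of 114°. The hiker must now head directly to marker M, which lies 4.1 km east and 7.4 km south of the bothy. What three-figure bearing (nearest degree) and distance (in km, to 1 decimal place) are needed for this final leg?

102°, 7.2 km

Leg 1 (217°, 6.8 km): east 6.8 sin 217° = -4.09, north 6.8 cos 217° = -5.43
Leg 2 (114°, 1.2 km): east 1.2 sin 114° = 1.10, north 1.2 cos 114° = -0.49
Current position: (-3.00, -5.92). Target: (4.1, -7.4). Remaining: Δeast = 7.10, Δnorth = -1.48.
Bearing = atan2(7.10, -1.48) mod 360° = 101.79°; distance = √((7.10)² + (-1.48)²) = 7.249 km.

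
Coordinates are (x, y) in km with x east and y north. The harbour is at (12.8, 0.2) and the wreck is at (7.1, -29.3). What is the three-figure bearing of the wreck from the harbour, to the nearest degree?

Δeast = 7.1 − 12.8 = -5.70; Δnorth = -29.3 − 0.2 = -29.50.
Bearing = atan2(Δeast, Δnorth) mod 360° = 190.94° ≈ 191°.

191°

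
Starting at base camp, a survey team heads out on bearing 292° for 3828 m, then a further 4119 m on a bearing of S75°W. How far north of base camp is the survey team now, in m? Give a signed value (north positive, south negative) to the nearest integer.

Leg 1 (292°, 3828 m): east 3828 sin 292° = -3549.26, north 3828 cos 292° = 1433.99
Leg 2 (S75°W, 4119 m): east 4119 sin 255° = -3978.65, north 4119 cos 255° = -1066.08
Net north component: 367.92 m.

368 m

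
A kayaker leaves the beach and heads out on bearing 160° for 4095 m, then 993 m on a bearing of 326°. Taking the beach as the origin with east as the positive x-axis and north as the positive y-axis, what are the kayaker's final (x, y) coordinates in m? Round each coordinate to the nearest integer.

Leg 1 (160°, 4095 m): east 4095 sin 160° = 1400.57, north 4095 cos 160° = -3848.04
Leg 2 (326°, 993 m): east 993 sin 326° = -555.28, north 993 cos 326° = 823.23
Summing: 845.29 m east, -3024.81 m north → (845, -3025).

(845, -3025)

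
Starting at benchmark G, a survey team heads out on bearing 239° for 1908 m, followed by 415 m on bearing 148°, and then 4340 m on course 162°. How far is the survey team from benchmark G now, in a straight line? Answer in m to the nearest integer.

Leg 1 (239°, 1908 m): east 1908 sin 239° = -1635.48, north 1908 cos 239° = -982.69
Leg 2 (148°, 415 m): east 415 sin 148° = 219.92, north 415 cos 148° = -351.94
Leg 3 (162°, 4340 m): east 4340 sin 162° = 1341.13, north 4340 cos 162° = -4127.59
Net: -74.42 east, -5462.22 north. Distance = √((-74.42)² + (-5462.22)²) = 5462.725 m.

5463 m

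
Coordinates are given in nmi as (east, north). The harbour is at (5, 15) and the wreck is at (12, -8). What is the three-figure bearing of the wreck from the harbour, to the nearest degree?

Δeast = 12 − 5 = 7.00; Δnorth = -8 − 15 = -23.00.
Bearing = atan2(Δeast, Δnorth) mod 360° = 163.07° ≈ 163°.

163°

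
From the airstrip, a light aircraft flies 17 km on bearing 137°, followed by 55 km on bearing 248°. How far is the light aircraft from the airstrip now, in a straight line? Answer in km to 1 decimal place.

51.4 km

Leg 1 (137°, 17 km): east 17 sin 137° = 11.59, north 17 cos 137° = -12.43
Leg 2 (248°, 55 km): east 55 sin 248° = -51.00, north 55 cos 248° = -20.60
Net: -39.40 east, -33.04 north. Distance = √((-39.40)² + (-33.04)²) = 51.418 km.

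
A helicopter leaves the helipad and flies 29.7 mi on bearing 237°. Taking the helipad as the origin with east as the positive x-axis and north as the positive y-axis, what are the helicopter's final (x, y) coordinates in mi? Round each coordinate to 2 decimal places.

Leg 1 (237°, 29.7 mi): east 29.7 sin 237° = -24.91, north 29.7 cos 237° = -16.18
Summing: -24.91 mi east, -16.18 mi north → (-24.91, -16.18).

(-24.91, -16.18)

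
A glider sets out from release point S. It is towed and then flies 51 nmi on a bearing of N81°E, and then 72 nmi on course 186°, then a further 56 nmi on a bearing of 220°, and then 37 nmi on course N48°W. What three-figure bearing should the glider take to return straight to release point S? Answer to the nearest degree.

Leg 1 (N81°E, 51 nmi): east 51 sin 81° = 50.37, north 51 cos 81° = 7.98
Leg 2 (186°, 72 nmi): east 72 sin 186° = -7.53, north 72 cos 186° = -71.61
Leg 3 (220°, 56 nmi): east 56 sin 220° = -36.00, north 56 cos 220° = -42.90
Leg 4 (N48°W, 37 nmi): east 37 sin 312° = -27.50, north 37 cos 312° = 24.76
Net displacement: -20.65 east, -81.77 north. Direction back to start is (20.65, 81.77): bearing = atan2(20.65, 81.77) mod 360° = 14.17° ≈ 014°.

014°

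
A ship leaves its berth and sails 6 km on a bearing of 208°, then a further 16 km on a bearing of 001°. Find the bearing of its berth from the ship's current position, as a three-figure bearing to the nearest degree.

Leg 1 (208°, 6 km): east 6 sin 208° = -2.82, north 6 cos 208° = -5.30
Leg 2 (001°, 16 km): east 16 sin 1° = 0.28, north 16 cos 1° = 16.00
Net displacement: -2.54 east, 10.70 north. Direction back to start is (2.54, -10.70): bearing = atan2(2.54, -10.70) mod 360° = 166.66° ≈ 167°.

167°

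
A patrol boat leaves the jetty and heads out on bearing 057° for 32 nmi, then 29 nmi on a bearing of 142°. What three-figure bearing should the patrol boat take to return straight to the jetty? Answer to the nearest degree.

Leg 1 (057°, 32 nmi): east 32 sin 57° = 26.84, north 32 cos 57° = 17.43
Leg 2 (142°, 29 nmi): east 29 sin 142° = 17.85, north 29 cos 142° = -22.85
Net displacement: 44.69 east, -5.42 north. Direction back to start is (-44.69, 5.42): bearing = atan2(-44.69, 5.42) mod 360° = 276.92° ≈ 277°.

277°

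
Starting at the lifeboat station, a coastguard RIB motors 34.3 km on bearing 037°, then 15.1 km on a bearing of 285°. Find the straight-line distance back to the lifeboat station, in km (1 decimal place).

Leg 1 (037°, 34.3 km): east 34.3 sin 37° = 20.64, north 34.3 cos 37° = 27.39
Leg 2 (285°, 15.1 km): east 15.1 sin 285° = -14.59, north 15.1 cos 285° = 3.91
Net: 6.06 east, 31.30 north. Distance = √((6.06)² + (31.30)²) = 31.882 km.

31.9 km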